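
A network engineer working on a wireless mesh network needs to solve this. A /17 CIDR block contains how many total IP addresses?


Given: CIDR prefix /17
Host bits = 32 - 17 = 15
Total addresses = 2^15 = 32768

32768


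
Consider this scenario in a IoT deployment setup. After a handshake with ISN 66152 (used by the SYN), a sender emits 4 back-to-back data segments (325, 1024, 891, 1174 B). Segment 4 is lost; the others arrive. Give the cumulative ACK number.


SYN uses sequence number 66152; first data byte = ISN + 1 = 66153.
Segment 1: SEQ = 66153, len = 325 B, covers [66153, 66477]
Segment 2: SEQ = 66478, len = 1024 B, covers [66478, 67501]
Segment 3: SEQ = 67502, len = 891 B, covers [67502, 68392]
Segment 4: SEQ = 68393, len = 1174 B, covers [68393, 69566] [LOST]
In-order data received: bytes [66153, 68392] (segments 1..3).
Segment 4 missing -> gap begins at byte 68393.
Cumulative ACK = next expected in-order byte = 66153 + 325 + 1024 + 891 = 68393

68393


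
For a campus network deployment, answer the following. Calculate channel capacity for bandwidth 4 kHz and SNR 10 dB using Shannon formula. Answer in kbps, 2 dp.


Given: B = 4 kHz, SNR = 10 dB
SNR linear = 10^(10/10) = 10
1 + SNR = 11
log2(11) = 3.4594316186
C = 4 * 1000 * 3.4594316186 = 13837.7265 bps
C = 13.837726 kbps -> 13.84 kbps (2 dp)

13.84


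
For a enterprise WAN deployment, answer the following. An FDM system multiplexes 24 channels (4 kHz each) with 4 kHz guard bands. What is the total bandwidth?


Given: 24 channels, 4 kHz each, guard = 4 kHz
Channel bandwidth = 24 * 4 = 96 kHz
Guard bands = 23 gaps * 4 kHz = 92 kHz
Total = 96 + 92 = 188 kHz

188


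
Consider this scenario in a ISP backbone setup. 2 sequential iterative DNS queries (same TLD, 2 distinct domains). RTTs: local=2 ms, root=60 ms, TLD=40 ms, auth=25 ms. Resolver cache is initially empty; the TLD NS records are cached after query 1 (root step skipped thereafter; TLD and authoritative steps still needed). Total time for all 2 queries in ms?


Lookup 1 (cold cache): local + root + TLD + auth = 2 + 60 + 40 + 25 = 127 ms
Lookups 2..2 (TLD NS cached -> skip root; new domain -> still ask TLD and auth): local + TLD + auth = 2 + 40 + 25 = 67 ms each
Remaining 1 lookups: 1 * 67 = 67 ms
Total = 127 + 67 = 194 ms

194


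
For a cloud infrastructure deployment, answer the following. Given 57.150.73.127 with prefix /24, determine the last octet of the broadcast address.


Given: IP = 57.150.73.127, prefix = /24
Host bits = 32 - 24 = 8
Network last octet = 127 AND mask = 0
Host part size = 2^8 - 1 = 255
Broadcast last octet = 0 OR 255 = 255

255


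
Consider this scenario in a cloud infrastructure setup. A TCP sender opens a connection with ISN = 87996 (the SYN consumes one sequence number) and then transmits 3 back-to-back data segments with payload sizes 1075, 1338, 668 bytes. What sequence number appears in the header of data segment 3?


The SYN occupies sequence number ISN = 87996, so the first data byte is ISN + 1 = 87997.
SEQ of data segment i = (ISN + 1) + sum of payload sizes of segments 1..i-1.
Segment 1: SEQ = 87997, payload = 1075 bytes
Segment 2: SEQ = 89072, payload = 1338 bytes
Segment 3: SEQ = 90410, payload = 668 bytes
SEQ of segment 3 = 87997 + 1075 + 1338 = 90410

90410


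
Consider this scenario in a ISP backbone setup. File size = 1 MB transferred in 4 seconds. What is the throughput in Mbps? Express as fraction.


Given: file = 1 MB, time = 4 s
File in Mb = 1 * 8 = 8 Mb
Throughput = 8 / 4 Mbps
Throughput = 2 Mbps

2


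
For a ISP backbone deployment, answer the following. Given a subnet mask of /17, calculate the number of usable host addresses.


Given: subnet mask /17
Host bits = 32 - 17 = 15
Total addresses = 2^15 = 32768
Usable hosts = 32768 - 2 (network + broadcast) = 32766

32766


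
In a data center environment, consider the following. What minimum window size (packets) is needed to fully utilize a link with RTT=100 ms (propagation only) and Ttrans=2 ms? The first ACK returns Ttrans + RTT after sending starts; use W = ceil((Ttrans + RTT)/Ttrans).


Given: Ttrans = 2 ms, RTT = 100 ms (= 2 * Tprop, Tprop = 50 ms)
Time until first ACK returns = Ttrans + RTT = 2 + 100 = 102 ms
Need W * Ttrans >= Ttrans + RTT  ->  W >= (Ttrans + RTT) / Ttrans
(Ttrans + RTT) / Ttrans = 102 / 2 = 51
W_min = ceil(51) = 51

51


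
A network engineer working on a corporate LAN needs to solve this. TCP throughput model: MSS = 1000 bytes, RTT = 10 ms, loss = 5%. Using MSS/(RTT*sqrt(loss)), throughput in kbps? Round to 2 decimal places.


Given: MSS = 1000 bytes, RTT = 10 ms, loss = 5%
RTT in seconds = 10 / 1000 = 0.01
Loss rate = 5% = 0.05
sqrt(loss) = sqrt(0.05) = 0.223606797750
Throughput (bytes/s) = 1000 / (0.01 * 0.223606797750) = 447213.5955
Throughput (kbps) = 447213.5955 * 8 / 1000 = 3577.708764 -> 3577.71 kbps (2 dp)

3577.71


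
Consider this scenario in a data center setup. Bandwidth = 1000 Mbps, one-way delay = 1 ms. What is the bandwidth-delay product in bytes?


Given: bandwidth = 1000 Mbps, delay = 1 ms
BDP in bits = 1000 * 10^6 * 1 / 1000
BDP in bits = 1000000
BDP in bytes = 1000000 / 8 = 125000

125000


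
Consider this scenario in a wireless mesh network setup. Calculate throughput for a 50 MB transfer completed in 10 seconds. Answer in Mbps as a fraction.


Given: file = 50 MB, time = 10 s
File in Mb = 50 * 8 = 400 Mb
Throughput = 400 / 10 Mbps
Throughput = 40 Mbps

40


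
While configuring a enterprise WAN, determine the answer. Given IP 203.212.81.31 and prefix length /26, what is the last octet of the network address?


Given: IP = 203.212.81.31, prefix = /26
Subnet mask = 255.255.255.192
Last octet of IP: 31
Last octet of mask: 192
Network last octet = 31 AND 192 = 0

0


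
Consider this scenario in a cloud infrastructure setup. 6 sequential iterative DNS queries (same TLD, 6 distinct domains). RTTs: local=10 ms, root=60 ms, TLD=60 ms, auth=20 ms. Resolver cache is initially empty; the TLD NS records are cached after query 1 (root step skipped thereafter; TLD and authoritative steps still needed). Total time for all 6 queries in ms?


Lookup 1 (cold cache): local + root + TLD + auth = 10 + 60 + 60 + 20 = 150 ms
Lookups 2..6 (TLD NS cached -> skip root; new domain -> still ask TLD and auth): local + TLD + auth = 10 + 60 + 20 = 90 ms each
Remaining 5 lookups: 5 * 90 = 450 ms
Total = 150 + 450 = 600 ms

600


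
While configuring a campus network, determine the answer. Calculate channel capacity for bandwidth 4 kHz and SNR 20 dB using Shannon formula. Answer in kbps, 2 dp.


Given: B = 4 kHz, SNR = 20 dB
SNR linear = 10^(20/10) = 100
1 + SNR = 101
log2(101) = 6.6582114828
C = 4 * 1000 * 6.6582114828 = 26632.8459 bps
C = 26.632846 kbps -> 26.63 kbps (2 dp)

26.63


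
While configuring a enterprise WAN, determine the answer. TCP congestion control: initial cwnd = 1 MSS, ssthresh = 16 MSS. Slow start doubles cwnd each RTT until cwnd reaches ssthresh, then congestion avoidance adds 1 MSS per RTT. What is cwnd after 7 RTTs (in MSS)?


RTT 0: cwnd = 1 MSS (initial)
RTT 1: cwnd = 2 MSS (slow start, doubled)
RTT 2: cwnd = 4 MSS (slow start, doubled)
RTT 3: cwnd = 8 MSS (slow start, doubled)
RTT 4: cwnd = 16 MSS (slow start, doubled)
RTT 5: cwnd = 17 MSS (congestion avoidance, +1)
RTT 6: cwnd = 18 MSS (congestion avoidance, +1)
RTT 7: cwnd = 19 MSS (congestion avoidance, +1)

19


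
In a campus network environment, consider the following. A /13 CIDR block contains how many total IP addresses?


Given: CIDR prefix /13
Host bits = 32 - 13 = 19
Total addresses = 2^19 = 524288

524288


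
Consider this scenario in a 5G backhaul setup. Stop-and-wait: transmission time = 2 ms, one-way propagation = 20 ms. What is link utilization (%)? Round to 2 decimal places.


Given: Ttrans = 2 ms, Tprop = 20 ms
RTT = 2 * Tprop = 2 * 20 = 40 ms
U = Ttrans / (Ttrans + RTT)
U = 2 / (2 + 40)
U = 2 / 42 = 0.047619
U% = 4.76%

4.76


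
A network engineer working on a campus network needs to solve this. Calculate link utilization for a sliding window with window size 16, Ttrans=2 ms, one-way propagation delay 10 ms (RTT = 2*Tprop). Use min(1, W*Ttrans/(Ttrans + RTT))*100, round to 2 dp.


Given: W = 16, Ttrans = 2 ms, RTT = 20 ms (= 2 * Tprop, Tprop = 10 ms)
Cycle time = Ttrans + RTT = 2 + 20 = 22 ms (first packet sent until its ACK returns)
W * Ttrans = 16 * 2 = 32 ms of sending per cycle
W * Ttrans / (Ttrans + RTT) = 32 / 22 = 1.454545
U = min(1, 1.454545) = 1.000000
U% = 100.00%

100.00


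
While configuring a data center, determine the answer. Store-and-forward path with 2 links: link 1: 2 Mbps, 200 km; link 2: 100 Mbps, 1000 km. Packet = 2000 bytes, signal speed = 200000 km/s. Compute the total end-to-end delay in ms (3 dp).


Packet = 2000 bytes = 16000 bits. Store-and-forward: sum (t_trans + t_prop) per link.
Link 1: t_trans = 16000/(2*10^6) s = 8.0000 ms; t_prop = 200/200000 s = 1.0000 ms; subtotal = 9.0000 ms
Link 2: t_trans = 16000/(100*10^6) s = 0.1600 ms; t_prop = 1000/200000 s = 5.0000 ms; subtotal = 5.1600 ms
End-to-end = 9.0000 + 5.1600 = 14.1600 ms -> 14.160 ms (3 dp)

14.160


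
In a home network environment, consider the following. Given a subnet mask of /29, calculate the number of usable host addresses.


Given: subnet mask /29
Host bits = 32 - 29 = 3
Total addresses = 2^3 = 8
Usable hosts = 8 - 2 (network + broadcast) = 6

6


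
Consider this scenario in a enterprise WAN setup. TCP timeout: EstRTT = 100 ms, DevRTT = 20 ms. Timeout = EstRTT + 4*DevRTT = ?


Given: EstRTT = 100 ms, DevRTT = 20 ms
Timeout = EstRTT + 4 * DevRTT
4 * DevRTT = 4 * 20 = 80
Timeout = 100 + 80 = 180 ms

180


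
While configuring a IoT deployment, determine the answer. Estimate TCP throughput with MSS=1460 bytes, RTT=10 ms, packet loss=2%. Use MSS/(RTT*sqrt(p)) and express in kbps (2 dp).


Given: MSS = 1460 bytes, RTT = 10 ms, loss = 2%
RTT in seconds = 10 / 1000 = 0.01
Loss rate = 2% = 0.02
sqrt(loss) = sqrt(0.02) = 0.141421356237
Throughput (bytes/s) = 1460 / (0.01 * 0.141421356237) = 1032375.9005
Throughput (kbps) = 1032375.9005 * 8 / 1000 = 8259.007204 -> 8259.01 kbps (2 dp)

8259.01


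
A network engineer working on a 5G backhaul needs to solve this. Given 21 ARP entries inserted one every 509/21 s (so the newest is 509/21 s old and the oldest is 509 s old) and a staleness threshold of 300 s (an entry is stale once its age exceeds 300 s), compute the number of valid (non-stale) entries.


Ages are k * 509/21 s for k = 1..21 (spacing = 24.2381 s).
Entry k is valid iff k * 509/21 <= 300 iff k <= 21 * 300 / 509 = 12.3772
n_valid = floor(12.3772) = 12
(n_stale = 21 - 12 = 9)

12


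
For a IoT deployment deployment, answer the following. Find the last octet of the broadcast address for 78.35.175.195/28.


Given: IP = 78.35.175.195, prefix = /28
Host bits = 32 - 28 = 4
Network last octet = 195 AND mask = 192
Host part size = 2^4 - 1 = 15
Broadcast last octet = 192 OR 15 = 207

207


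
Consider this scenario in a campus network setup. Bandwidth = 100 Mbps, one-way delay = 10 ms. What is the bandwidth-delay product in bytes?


Given: bandwidth = 100 Mbps, delay = 10 ms
BDP in bits = 100 * 10^6 * 10 / 1000
BDP in bits = 1000000
BDP in bytes = 1000000 / 8 = 125000

125000


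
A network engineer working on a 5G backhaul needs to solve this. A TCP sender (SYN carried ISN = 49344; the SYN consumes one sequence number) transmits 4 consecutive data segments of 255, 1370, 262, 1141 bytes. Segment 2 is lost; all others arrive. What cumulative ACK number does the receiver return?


SYN uses sequence number 49344; first data byte = ISN + 1 = 49345.
Segment 1: SEQ = 49345, len = 255 B, covers [49345, 49599]
Segment 2: SEQ = 49600, len = 1370 B, covers [49600, 50969] [LOST]
Segment 3: SEQ = 50970, len = 262 B, covers [50970, 51231]
Segment 4: SEQ = 51232, len = 1141 B, covers [51232, 52372]
In-order data received: bytes [49345, 49599] (segments 1..1).
Segment 2 missing -> gap begins at byte 49600; later segments buffered out of order.
Cumulative ACK = next expected in-order byte = 49345 + 255 = 49600

49600


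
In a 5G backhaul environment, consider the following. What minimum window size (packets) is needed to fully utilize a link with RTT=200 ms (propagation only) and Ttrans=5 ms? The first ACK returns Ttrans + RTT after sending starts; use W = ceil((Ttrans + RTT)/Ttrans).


Given: Ttrans = 5 ms, RTT = 200 ms (= 2 * Tprop, Tprop = 100 ms)
Time until first ACK returns = Ttrans + RTT = 5 + 200 = 205 ms
Need W * Ttrans >= Ttrans + RTT  ->  W >= (Ttrans + RTT) / Ttrans
(Ttrans + RTT) / Ttrans = 205 / 5 = 41
W_min = ceil(41) = 41

41


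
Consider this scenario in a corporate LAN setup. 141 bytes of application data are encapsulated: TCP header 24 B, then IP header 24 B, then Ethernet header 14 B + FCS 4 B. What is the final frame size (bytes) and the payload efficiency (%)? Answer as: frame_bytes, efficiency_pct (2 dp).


TCP segment = 141 + 24 = 165 B
IP packet = 165 + 24 = 189 B
Ethernet frame = 189 + 14 + 4 = 207 B
Efficiency = app / frame = 141 / 207 = 0.681159 = 68.1159% -> 68.12% (2 dp)

207, 68.12


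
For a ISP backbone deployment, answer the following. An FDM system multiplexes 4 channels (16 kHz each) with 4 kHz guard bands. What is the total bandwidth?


Given: 4 channels, 16 kHz each, guard = 4 kHz
Channel bandwidth = 4 * 16 = 64 kHz
Guard bands = 3 gaps * 4 kHz = 12 kHz
Total = 64 + 12 = 76 kHz

76


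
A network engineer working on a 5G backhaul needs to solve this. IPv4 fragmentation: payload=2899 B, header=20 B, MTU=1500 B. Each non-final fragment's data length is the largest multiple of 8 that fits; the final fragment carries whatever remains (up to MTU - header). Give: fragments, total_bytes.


Max data per non-final fragment = floor((MTU - header)/8)*8 = floor((1500 - 20)/8)*8 = floor(1480/8)*8 = 1480 B
Final fragment needs no 8-byte alignment: it can carry up to MTU - header = 1480 B
Non-final fragments needed = ceil((payload - 1480) / 1480) = ceil(1419/1480) = ceil(0.9588) = 1
Number of fragments = 1 + 1 = 2
Fragment sizes (data): 1 * 1480 B + 1419 B (last, 1419 <= 1480 OK)
Total bytes sent = payload + n_frags * header = 2899 + 2*20 = 2899 + 40 = 2939 B

2, 2939


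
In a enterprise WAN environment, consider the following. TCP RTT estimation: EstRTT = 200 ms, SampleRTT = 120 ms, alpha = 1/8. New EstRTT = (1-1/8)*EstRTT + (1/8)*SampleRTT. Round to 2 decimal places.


Given: EstRTT = 200 ms, SampleRTT = 120 ms, alpha = 1/8
New EstRTT = (1 - alpha) * EstRTT + alpha * SampleRTT
(7/8) * 200 = 175
(1/8) * 120 = 15
New EstRTT = 175 + 15 = 190 ms -> 190.00 ms (2 dp)

190.00


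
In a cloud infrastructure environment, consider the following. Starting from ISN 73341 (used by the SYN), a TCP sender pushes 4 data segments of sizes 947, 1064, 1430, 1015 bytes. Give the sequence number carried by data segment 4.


The SYN occupies sequence number ISN = 73341, so the first data byte is ISN + 1 = 73342.
SEQ of data segment i = (ISN + 1) + sum of payload sizes of segments 1..i-1.
Segment 1: SEQ = 73342, payload = 947 bytes
Segment 2: SEQ = 74289, payload = 1064 bytes
Segment 3: SEQ = 75353, payload = 1430 bytes
Segment 4: SEQ = 76783, payload = 1015 bytes
SEQ of segment 4 = 73342 + 947 + 1064 + 1430 = 76783

76783


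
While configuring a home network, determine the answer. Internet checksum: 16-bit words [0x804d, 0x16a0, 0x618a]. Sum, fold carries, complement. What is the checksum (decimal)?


Given words: [0x804d, 0x16a0, 0x618a]
Step 1: Sum all words
Raw sum = 32845 + 5792 + 24970 = 63607
One's complement = ~63607 & 0xFFFF = 1928

1928


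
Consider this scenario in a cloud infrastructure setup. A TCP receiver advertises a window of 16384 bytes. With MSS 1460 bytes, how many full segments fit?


Given: RWND = 16384 bytes, MSS = 1460 bytes
Full segments = floor(RWND / MSS)
Full segments = floor(16384 / 1460)
Full segments = floor(11.2219) = 11

11


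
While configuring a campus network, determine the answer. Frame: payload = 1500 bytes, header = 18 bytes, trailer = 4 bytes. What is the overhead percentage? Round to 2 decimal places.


Given: payload = 1500 B, header = 18 B, trailer = 4 B
Overhead bytes = header + trailer = 18 + 4 = 22
Total frame = payload + overhead = 1500 + 22 = 1522
Overhead % = 22 / 1522 * 100 = 1.4455% -> 1.45% (2 dp)

1.45


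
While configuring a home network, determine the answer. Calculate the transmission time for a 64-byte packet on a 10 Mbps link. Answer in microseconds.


Given: packet = 64 bytes, bandwidth = 10 Mbps
Packet in bits = 64 * 8 = 512 bits
Bandwidth = 10 * 10^6 = 10000000 bps
Time = 512 / 10000000 seconds
Time in us = 512 * 10^6 / 10000000 = 51.2

51.2


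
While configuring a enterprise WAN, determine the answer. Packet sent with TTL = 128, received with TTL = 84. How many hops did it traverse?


Given: initial TTL = 128, received TTL = 84
Hops = initial TTL - received TTL
Hops = 128 - 84 = 44

44


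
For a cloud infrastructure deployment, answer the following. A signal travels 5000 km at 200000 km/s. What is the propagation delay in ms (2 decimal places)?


Given: distance = 5000 km, speed = 200000 km/s
Delay = distance / speed = 5000 / 200000 seconds
Delay in ms = 5000 * 1000 / 200000
Delay = 25.0000 ms
Rounded to 2 dp = 25.00 ms

25.00


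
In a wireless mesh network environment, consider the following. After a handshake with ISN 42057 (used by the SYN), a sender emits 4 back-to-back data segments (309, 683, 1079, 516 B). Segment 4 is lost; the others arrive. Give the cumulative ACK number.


SYN uses sequence number 42057; first data byte = ISN + 1 = 42058.
Segment 1: SEQ = 42058, len = 309 B, covers [42058, 42366]
Segment 2: SEQ = 42367, len = 683 B, covers [42367, 43049]
Segment 3: SEQ = 43050, len = 1079 B, covers [43050, 44128]
Segment 4: SEQ = 44129, len = 516 B, covers [44129, 44644] [LOST]
In-order data received: bytes [42058, 44128] (segments 1..3).
Segment 4 missing -> gap begins at byte 44129.
Cumulative ACK = next expected in-order byte = 42058 + 309 + 683 + 1079 = 44129

44129


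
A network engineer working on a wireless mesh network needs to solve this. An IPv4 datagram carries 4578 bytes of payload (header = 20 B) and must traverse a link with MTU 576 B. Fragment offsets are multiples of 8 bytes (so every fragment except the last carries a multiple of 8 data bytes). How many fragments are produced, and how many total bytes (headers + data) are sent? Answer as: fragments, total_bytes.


Max data per non-final fragment = floor((MTU - header)/8)*8 = floor((576 - 20)/8)*8 = floor(556/8)*8 = 552 B
Final fragment needs no 8-byte alignment: it can carry up to MTU - header = 556 B
Non-final fragments needed = ceil((payload - 556) / 552) = ceil(4022/552) = ceil(7.2862) = 8
Number of fragments = 8 + 1 = 9
Fragment sizes (data): 8 * 552 B + 162 B (last, 162 <= 556 OK)
Total bytes sent = payload + n_frags * header = 4578 + 9*20 = 4578 + 180 = 4758 B

9, 4758


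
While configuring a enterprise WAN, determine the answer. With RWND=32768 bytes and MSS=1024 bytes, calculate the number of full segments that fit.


Given: RWND = 32768 bytes, MSS = 1024 bytes
Full segments = floor(RWND / MSS)
Full segments = floor(32768 / 1024)
Full segments = floor(32.0) = 32

32


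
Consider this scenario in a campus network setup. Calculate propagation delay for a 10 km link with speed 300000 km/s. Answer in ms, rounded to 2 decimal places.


Given: distance = 10 km, speed = 300000 km/s
Delay = distance / speed = 10 / 300000 seconds
Delay in ms = 10 * 1000 / 300000
Delay = 0.0333 ms
Rounded to 2 dp = 0.03 ms

0.03


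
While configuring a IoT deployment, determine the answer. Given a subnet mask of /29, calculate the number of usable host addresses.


Given: subnet mask /29
Host bits = 32 - 29 = 3
Total addresses = 2^3 = 8
Usable hosts = 8 - 2 (network + broadcast) = 6

6


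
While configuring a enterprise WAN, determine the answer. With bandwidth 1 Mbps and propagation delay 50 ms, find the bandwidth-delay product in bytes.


Given: bandwidth = 1 Mbps, delay = 50 ms
BDP in bits = 1 * 10^6 * 50 / 1000
BDP in bits = 50000
BDP in bytes = 50000 / 8 = 6250

6250


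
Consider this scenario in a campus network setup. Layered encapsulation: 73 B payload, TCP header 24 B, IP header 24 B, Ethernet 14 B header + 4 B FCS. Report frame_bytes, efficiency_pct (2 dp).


TCP segment = 73 + 24 = 97 B
IP packet = 97 + 24 = 121 B
Ethernet frame = 121 + 14 + 4 = 139 B
Efficiency = app / frame = 73 / 139 = 0.525180 = 52.5180% -> 52.52% (2 dp)

139, 52.52


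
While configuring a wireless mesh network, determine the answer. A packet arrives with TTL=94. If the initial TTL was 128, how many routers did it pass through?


Given: initial TTL = 128, received TTL = 94
Hops = initial TTL - received TTL
Hops = 128 - 94 = 34

34


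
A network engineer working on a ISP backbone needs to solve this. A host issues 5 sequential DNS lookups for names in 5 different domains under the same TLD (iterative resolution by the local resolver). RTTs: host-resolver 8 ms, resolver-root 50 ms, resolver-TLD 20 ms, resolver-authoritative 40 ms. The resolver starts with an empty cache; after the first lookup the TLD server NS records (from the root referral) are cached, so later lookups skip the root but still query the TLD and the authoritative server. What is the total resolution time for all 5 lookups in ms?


Lookup 1 (cold cache): local + root + TLD + auth = 8 + 50 + 20 + 40 = 118 ms
Lookups 2..5 (TLD NS cached -> skip root; new domain -> still ask TLD and auth): local + TLD + auth = 8 + 20 + 40 = 68 ms each
Remaining 4 lookups: 4 * 68 = 272 ms
Total = 118 + 272 = 390 ms

390


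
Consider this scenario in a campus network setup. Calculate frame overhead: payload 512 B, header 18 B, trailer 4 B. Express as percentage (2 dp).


Given: payload = 512 B, header = 18 B, trailer = 4 B
Overhead bytes = header + trailer = 18 + 4 = 22
Total frame = payload + overhead = 512 + 22 = 534
Overhead % = 22 / 534 * 100 = 4.1199% -> 4.12% (2 dp)

4.12


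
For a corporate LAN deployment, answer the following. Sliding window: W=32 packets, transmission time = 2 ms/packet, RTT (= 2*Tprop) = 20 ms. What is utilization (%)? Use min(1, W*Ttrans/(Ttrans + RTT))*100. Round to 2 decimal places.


Given: W = 32, Ttrans = 2 ms, RTT = 20 ms (= 2 * Tprop, Tprop = 10 ms)
Cycle time = Ttrans + RTT = 2 + 20 = 22 ms (first packet sent until its ACK returns)
W * Ttrans = 32 * 2 = 64 ms of sending per cycle
W * Ttrans / (Ttrans + RTT) = 64 / 22 = 2.909091
U = min(1, 2.909091) = 1.000000
U% = 100.00%

100.00


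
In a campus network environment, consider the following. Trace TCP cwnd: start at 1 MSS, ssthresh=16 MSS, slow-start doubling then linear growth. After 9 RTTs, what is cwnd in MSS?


RTT 0: cwnd = 1 MSS (initial)
RTT 1: cwnd = 2 MSS (slow start, doubled)
RTT 2: cwnd = 4 MSS (slow start, doubled)
RTT 3: cwnd = 8 MSS (slow start, doubled)
RTT 4: cwnd = 16 MSS (slow start, doubled)
RTT 5: cwnd = 17 MSS (congestion avoidance, +1)
RTT 6: cwnd = 18 MSS (congestion avoidance, +1)
RTT 7: cwnd = 19 MSS (congestion avoidance, +1)
RTT 8: cwnd = 20 MSS (congestion avoidance, +1)
RTT 9: cwnd = 21 MSS (congestion avoidance, +1)

21


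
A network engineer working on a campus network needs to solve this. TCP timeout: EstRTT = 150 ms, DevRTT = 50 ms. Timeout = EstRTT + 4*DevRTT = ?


Given: EstRTT = 150 ms, DevRTT = 50 ms
Timeout = EstRTT + 4 * DevRTT
4 * DevRTT = 4 * 50 = 200
Timeout = 150 + 200 = 350 ms

350


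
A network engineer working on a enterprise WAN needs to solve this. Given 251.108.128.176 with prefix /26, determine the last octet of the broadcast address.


Given: IP = 251.108.128.176, prefix = /26
Host bits = 32 - 26 = 6
Network last octet = 176 AND mask = 128
Host part size = 2^6 - 1 = 63
Broadcast last octet = 128 OR 63 = 191

191


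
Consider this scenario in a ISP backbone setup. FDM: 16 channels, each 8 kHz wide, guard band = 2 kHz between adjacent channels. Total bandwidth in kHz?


Given: 16 channels, 8 kHz each, guard = 2 kHz
Channel bandwidth = 16 * 8 = 128 kHz
Guard bands = 15 gaps * 2 kHz = 30 kHz
Total = 128 + 30 = 158 kHz

158


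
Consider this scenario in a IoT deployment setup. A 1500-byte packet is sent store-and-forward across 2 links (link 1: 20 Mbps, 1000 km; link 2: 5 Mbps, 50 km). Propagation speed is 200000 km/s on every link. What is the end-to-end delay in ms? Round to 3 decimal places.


Packet = 1500 bytes = 12000 bits. Store-and-forward: sum (t_trans + t_prop) per link.
Link 1: t_trans = 12000/(20*10^6) s = 0.6000 ms; t_prop = 1000/200000 s = 5.0000 ms; subtotal = 5.6000 ms
Link 2: t_trans = 12000/(5*10^6) s = 2.4000 ms; t_prop = 50/200000 s = 0.2500 ms; subtotal = 2.6500 ms
End-to-end = 5.6000 + 2.6500 = 8.2500 ms -> 8.250 ms (3 dp)

8.250


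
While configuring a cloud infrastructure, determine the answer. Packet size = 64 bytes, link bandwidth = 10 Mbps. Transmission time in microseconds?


Given: packet = 64 bytes, bandwidth = 10 Mbps
Packet in bits = 64 * 8 = 512 bits
Bandwidth = 10 * 10^6 = 10000000 bps
Time = 512 / 10000000 seconds
Time in us = 512 * 10^6 / 10000000 = 51.2

51.2


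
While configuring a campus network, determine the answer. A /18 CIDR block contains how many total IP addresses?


Given: CIDR prefix /18
Host bits = 32 - 18 = 14
Total addresses = 2^14 = 16384

16384


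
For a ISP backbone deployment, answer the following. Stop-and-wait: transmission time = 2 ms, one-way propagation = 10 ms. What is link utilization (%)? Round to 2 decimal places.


Given: Ttrans = 2 ms, Tprop = 10 ms
RTT = 2 * Tprop = 2 * 10 = 20 ms
U = Ttrans / (Ttrans + RTT)
U = 2 / (2 + 20)
U = 2 / 22 = 0.090909
U% = 9.09%

9.09


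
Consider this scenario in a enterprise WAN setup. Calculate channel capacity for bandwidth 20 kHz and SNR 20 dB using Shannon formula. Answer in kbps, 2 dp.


Given: B = 20 kHz, SNR = 20 dB
SNR linear = 10^(20/10) = 100
1 + SNR = 101
log2(101) = 6.6582114828
C = 20 * 1000 * 6.6582114828 = 133164.2297 bps
C = 133.164230 kbps -> 133.16 kbps (2 dp)

133.16


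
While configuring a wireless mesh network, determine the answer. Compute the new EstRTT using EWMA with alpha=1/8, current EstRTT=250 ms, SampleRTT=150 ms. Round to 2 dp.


Given: EstRTT = 250 ms, SampleRTT = 150 ms, alpha = 1/8
New EstRTT = (1 - alpha) * EstRTT + alpha * SampleRTT
(7/8) * 250 = 218.75
(1/8) * 150 = 18.75
New EstRTT = 218.75 + 18.75 = 237.5 ms -> 237.50 ms (2 dp)

237.50


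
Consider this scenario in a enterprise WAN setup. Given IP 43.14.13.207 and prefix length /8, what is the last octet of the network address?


Given: IP = 43.14.13.207, prefix = /8
Subnet mask = 255.0.0.0
Last octet of IP: 207
Last octet of mask: 0
Network last octet = 207 AND 0 = 0

0


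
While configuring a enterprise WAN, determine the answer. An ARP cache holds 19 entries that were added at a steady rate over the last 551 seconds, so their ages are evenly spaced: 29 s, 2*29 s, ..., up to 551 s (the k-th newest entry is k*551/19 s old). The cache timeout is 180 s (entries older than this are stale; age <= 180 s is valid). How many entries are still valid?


Ages are k * 551/19 s for k = 1..19 (spacing = 29.0000 s).
Entry k is valid iff k * 551/19 <= 180 iff k <= 19 * 180 / 551 = 6.2069
n_valid = floor(6.2069) = 6
(n_stale = 19 - 6 = 13)

6


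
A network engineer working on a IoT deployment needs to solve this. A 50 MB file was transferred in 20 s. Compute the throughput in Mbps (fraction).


Given: file = 50 MB, time = 20 s
File in Mb = 50 * 8 = 400 Mb
Throughput = 400 / 20 Mbps
Throughput = 20 Mbps

20


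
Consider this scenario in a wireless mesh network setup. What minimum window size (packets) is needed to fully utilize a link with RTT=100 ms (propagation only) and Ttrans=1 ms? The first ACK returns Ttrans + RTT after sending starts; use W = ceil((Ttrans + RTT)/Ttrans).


Given: Ttrans = 1 ms, RTT = 100 ms (= 2 * Tprop, Tprop = 50 ms)
Time until first ACK returns = Ttrans + RTT = 1 + 100 = 101 ms
Need W * Ttrans >= Ttrans + RTT  ->  W >= (Ttrans + RTT) / Ttrans
(Ttrans + RTT) / Ttrans = 101 / 1 = 101
W_min = ceil(101) = 101

101


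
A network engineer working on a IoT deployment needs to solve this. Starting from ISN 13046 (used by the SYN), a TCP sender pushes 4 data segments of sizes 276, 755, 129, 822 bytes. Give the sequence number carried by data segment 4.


The SYN occupies sequence number ISN = 13046, so the first data byte is ISN + 1 = 13047.
SEQ of data segment i = (ISN + 1) + sum of payload sizes of segments 1..i-1.
Segment 1: SEQ = 13047, payload = 276 bytes
Segment 2: SEQ = 13323, payload = 755 bytes
Segment 3: SEQ = 14078, payload = 129 bytes
Segment 4: SEQ = 14207, payload = 822 bytes
SEQ of segment 4 = 13047 + 276 + 755 + 129 = 14207

14207


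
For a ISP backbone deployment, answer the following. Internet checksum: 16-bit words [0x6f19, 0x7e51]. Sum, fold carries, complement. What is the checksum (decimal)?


Given words: [0x6f19, 0x7e51]
Step 1: Sum all words
Raw sum = 28441 + 32337 = 60778
One's complement = ~60778 & 0xFFFF = 4757

4757


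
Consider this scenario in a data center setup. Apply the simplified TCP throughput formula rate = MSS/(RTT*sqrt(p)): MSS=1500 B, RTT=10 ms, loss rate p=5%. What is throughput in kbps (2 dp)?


Given: MSS = 1500 bytes, RTT = 10 ms, loss = 5%
RTT in seconds = 10 / 1000 = 0.01
Loss rate = 5% = 0.05
sqrt(loss) = sqrt(0.05) = 0.223606797750
Throughput (bytes/s) = 1500 / (0.01 * 0.223606797750) = 670820.3932
Throughput (kbps) = 670820.3932 * 8 / 1000 = 5366.563146 -> 5366.56 kbps (2 dp)

5366.56


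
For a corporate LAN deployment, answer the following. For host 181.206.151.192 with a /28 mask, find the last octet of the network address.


Given: IP = 181.206.151.192, prefix = /28
Subnet mask = 255.255.255.240
Last octet of IP: 192
Last octet of mask: 240
Network last octet = 192 AND 240 = 192

192


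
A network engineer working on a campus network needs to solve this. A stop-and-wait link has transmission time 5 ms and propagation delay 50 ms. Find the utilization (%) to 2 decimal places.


Given: Ttrans = 5 ms, Tprop = 50 ms
RTT = 2 * Tprop = 2 * 50 = 100 ms
U = Ttrans / (Ttrans + RTT)
U = 5 / (5 + 100)
U = 5 / 105 = 0.047619
U% = 4.76%

4.76


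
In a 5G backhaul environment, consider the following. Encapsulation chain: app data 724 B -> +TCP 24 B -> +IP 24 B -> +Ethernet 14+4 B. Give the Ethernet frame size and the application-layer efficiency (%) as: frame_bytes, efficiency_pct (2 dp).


TCP segment = 724 + 24 = 748 B
IP packet = 748 + 24 = 772 B
Ethernet frame = 772 + 14 + 4 = 790 B
Efficiency = app / frame = 724 / 790 = 0.916456 = 91.6456% -> 91.65% (2 dp)

790, 91.65


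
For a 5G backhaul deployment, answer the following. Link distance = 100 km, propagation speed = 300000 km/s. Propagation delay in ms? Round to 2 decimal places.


Given: distance = 100 km, speed = 300000 km/s
Delay = distance / speed = 100 / 300000 seconds
Delay in ms = 100 * 1000 / 300000
Delay = 0.3333 ms
Rounded to 2 dp = 0.33 ms

0.33


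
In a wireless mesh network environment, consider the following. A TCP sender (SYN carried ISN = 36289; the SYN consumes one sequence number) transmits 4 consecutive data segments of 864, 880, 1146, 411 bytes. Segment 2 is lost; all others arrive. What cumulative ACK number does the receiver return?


SYN uses sequence number 36289; first data byte = ISN + 1 = 36290.
Segment 1: SEQ = 36290, len = 864 B, covers [36290, 37153]
Segment 2: SEQ = 37154, len = 880 B, covers [37154, 38033] [LOST]
Segment 3: SEQ = 38034, len = 1146 B, covers [38034, 39179]
Segment 4: SEQ = 39180, len = 411 B, covers [39180, 39590]
In-order data received: bytes [36290, 37153] (segments 1..1).
Segment 2 missing -> gap begins at byte 37154; later segments buffered out of order.
Cumulative ACK = next expected in-order byte = 36290 + 864 = 37154

37154


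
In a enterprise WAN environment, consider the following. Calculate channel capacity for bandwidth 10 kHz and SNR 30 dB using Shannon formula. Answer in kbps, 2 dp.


Given: B = 10 kHz, SNR = 30 dB
SNR linear = 10^(30/10) = 1000
1 + SNR = 1001
log2(1001) = 9.9672262588
C = 10 * 1000 * 9.9672262588 = 99672.2626 bps
C = 99.672263 kbps -> 99.67 kbps (2 dp)

99.67


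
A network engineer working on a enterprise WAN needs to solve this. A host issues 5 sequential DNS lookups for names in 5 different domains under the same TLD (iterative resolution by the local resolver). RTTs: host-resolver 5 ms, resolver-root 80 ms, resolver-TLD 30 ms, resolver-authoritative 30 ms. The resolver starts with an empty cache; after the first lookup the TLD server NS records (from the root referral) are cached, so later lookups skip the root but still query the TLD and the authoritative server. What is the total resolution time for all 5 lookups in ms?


Lookup 1 (cold cache): local + root + TLD + auth = 5 + 80 + 30 + 30 = 145 ms
Lookups 2..5 (TLD NS cached -> skip root; new domain -> still ask TLD and auth): local + TLD + auth = 5 + 30 + 30 = 65 ms each
Remaining 4 lookups: 4 * 65 = 260 ms
Total = 145 + 260 = 405 ms

405


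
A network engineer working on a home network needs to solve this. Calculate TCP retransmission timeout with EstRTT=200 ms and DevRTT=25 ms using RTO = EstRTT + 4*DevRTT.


Given: EstRTT = 200 ms, DevRTT = 25 ms
Timeout = EstRTT + 4 * DevRTT
4 * DevRTT = 4 * 25 = 100
Timeout = 200 + 100 = 300 ms

300


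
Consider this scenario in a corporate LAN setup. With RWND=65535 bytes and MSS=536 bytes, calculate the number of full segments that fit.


Given: RWND = 65535 bytes, MSS = 536 bytes
Full segments = floor(RWND / MSS)
Full segments = floor(65535 / 536)
Full segments = floor(122.2668) = 122

122


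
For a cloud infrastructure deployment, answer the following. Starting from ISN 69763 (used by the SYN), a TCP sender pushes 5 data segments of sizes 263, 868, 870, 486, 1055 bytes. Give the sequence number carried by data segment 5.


The SYN occupies sequence number ISN = 69763, so the first data byte is ISN + 1 = 69764.
SEQ of data segment i = (ISN + 1) + sum of payload sizes of segments 1..i-1.
Segment 1: SEQ = 69764, payload = 263 bytes
Segment 2: SEQ = 70027, payload = 868 bytes
Segment 3: SEQ = 70895, payload = 870 bytes
Segment 4: SEQ = 71765, payload = 486 bytes
Segment 5: SEQ = 72251, payload = 1055 bytes
SEQ of segment 5 = 69764 + 263 + 868 + 870 + 486 = 72251

72251


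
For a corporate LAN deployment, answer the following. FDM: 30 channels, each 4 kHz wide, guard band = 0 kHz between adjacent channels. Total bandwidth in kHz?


Given: 30 channels, 4 kHz each, guard = 0 kHz
Channel bandwidth = 30 * 4 = 120 kHz
Guard bands = 29 gaps * 0 kHz = 0 kHz
Total = 120 + 0 = 120 kHz

120


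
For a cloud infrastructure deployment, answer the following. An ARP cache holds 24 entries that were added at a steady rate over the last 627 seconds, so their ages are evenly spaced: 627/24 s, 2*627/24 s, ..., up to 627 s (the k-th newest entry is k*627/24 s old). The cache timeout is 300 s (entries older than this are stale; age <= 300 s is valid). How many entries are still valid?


Ages are k * 627/24 s for k = 1..24 (spacing = 26.1250 s).
Entry k is valid iff k * 627/24 <= 300 iff k <= 24 * 300 / 627 = 11.4833
n_valid = floor(11.4833) = 11
(n_stale = 24 - 11 = 13)

11


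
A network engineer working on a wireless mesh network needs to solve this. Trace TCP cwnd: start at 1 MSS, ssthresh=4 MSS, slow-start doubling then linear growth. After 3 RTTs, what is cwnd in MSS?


RTT 0: cwnd = 1 MSS (initial)
RTT 1: cwnd = 2 MSS (slow start, doubled)
RTT 2: cwnd = 4 MSS (slow start, doubled)
RTT 3: cwnd = 5 MSS (congestion avoidance, +1)

5


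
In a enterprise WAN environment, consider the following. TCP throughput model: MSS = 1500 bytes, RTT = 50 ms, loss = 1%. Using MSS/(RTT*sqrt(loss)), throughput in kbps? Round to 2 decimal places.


Given: MSS = 1500 bytes, RTT = 50 ms, loss = 1%
RTT in seconds = 50 / 1000 = 0.05
Loss rate = 1% = 0.01
sqrt(loss) = sqrt(0.01) = 0.1
Throughput (bytes/s) = 1500 / (0.05 * 0.1) = 300000.0000
Throughput (kbps) = 300000.0000 * 8 / 1000 = 2400.000000 -> 2400.00 kbps (2 dp)

2400.00


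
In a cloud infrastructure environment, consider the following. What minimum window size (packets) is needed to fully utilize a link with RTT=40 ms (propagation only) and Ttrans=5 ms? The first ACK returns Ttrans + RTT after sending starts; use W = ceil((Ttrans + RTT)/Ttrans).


Given: Ttrans = 5 ms, RTT = 40 ms (= 2 * Tprop, Tprop = 20 ms)
Time until first ACK returns = Ttrans + RTT = 5 + 40 = 45 ms
Need W * Ttrans >= Ttrans + RTT  ->  W >= (Ttrans + RTT) / Ttrans
(Ttrans + RTT) / Ttrans = 45 / 5 = 9
W_min = ceil(9) = 9

9


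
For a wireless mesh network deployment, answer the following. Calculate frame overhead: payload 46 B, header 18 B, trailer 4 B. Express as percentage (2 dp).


Given: payload = 46 B, header = 18 B, trailer = 4 B
Overhead bytes = header + trailer = 18 + 4 = 22
Total frame = payload + overhead = 46 + 22 = 68
Overhead % = 22 / 68 * 100 = 32.3529% -> 32.35% (2 dp)

32.35


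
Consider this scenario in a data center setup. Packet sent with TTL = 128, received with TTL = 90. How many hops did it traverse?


Given: initial TTL = 128, received TTL = 90
Hops = initial TTL - received TTL
Hops = 128 - 90 = 38

38


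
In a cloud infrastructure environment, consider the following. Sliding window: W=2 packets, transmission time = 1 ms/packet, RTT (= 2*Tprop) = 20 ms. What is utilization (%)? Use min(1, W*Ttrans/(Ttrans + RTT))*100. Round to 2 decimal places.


Given: W = 2, Ttrans = 1 ms, RTT = 20 ms (= 2 * Tprop, Tprop = 10 ms)
Cycle time = Ttrans + RTT = 1 + 20 = 21 ms (first packet sent until its ACK returns)
W * Ttrans = 2 * 1 = 2 ms of sending per cycle
W * Ttrans / (Ttrans + RTT) = 2 / 21 = 0.095238
U = min(1, 0.095238) = 0.095238
U% = 9.52%

9.52


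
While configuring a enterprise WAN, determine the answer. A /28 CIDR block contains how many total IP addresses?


Given: CIDR prefix /28
Host bits = 32 - 28 = 4
Total addresses = 2^4 = 16

16


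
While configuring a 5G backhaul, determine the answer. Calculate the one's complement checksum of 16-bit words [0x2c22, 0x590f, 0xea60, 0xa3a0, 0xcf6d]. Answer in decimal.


Given words: [0x2c22, 0x590f, 0xea60, 0xa3a0, 0xcf6d]
Step 1: Sum all words
Raw sum = 11298 + 22799 + 60000 + 41888 + 53101 = 189086
Step 2: Fold carry: (58014 + 2) = 58016
One's complement = ~58016 & 0xFFFF = 7519

7519


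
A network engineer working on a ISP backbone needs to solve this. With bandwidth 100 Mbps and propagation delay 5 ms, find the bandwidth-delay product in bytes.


Given: bandwidth = 100 Mbps, delay = 5 ms
BDP in bits = 100 * 10^6 * 5 / 1000
BDP in bits = 500000
BDP in bytes = 500000 / 8 = 62500

62500


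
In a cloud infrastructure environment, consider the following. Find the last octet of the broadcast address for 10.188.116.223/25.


Given: IP = 10.188.116.223, prefix = /25
Host bits = 32 - 25 = 7
Network last octet = 223 AND mask = 128
Host part size = 2^7 - 1 = 127
Broadcast last octet = 128 OR 127 = 255

255


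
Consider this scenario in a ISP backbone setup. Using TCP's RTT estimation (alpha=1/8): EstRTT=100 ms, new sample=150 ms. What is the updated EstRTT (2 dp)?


Given: EstRTT = 100 ms, SampleRTT = 150 ms, alpha = 1/8
New EstRTT = (1 - alpha) * EstRTT + alpha * SampleRTT
(7/8) * 100 = 87.5
(1/8) * 150 = 18.75
New EstRTT = 87.5 + 18.75 = 106.25 ms -> 106.25 ms (2 dp)

106.25


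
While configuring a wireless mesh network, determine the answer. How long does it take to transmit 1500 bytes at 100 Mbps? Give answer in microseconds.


Given: packet = 1500 bytes, bandwidth = 100 Mbps
Packet in bits = 1500 * 8 = 12000 bits
Bandwidth = 100 * 10^6 = 100000000 bps
Time = 12000 / 100000000 seconds
Time in us = 12000 * 10^6 / 100000000 = 120

120


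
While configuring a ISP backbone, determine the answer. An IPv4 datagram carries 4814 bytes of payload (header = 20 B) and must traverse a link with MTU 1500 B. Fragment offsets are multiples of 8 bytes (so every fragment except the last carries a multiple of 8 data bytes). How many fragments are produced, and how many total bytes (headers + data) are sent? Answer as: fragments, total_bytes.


Max data per non-final fragment = floor((MTU - header)/8)*8 = floor((1500 - 20)/8)*8 = floor(1480/8)*8 = 1480 B
Final fragment needs no 8-byte alignment: it can carry up to MTU - header = 1480 B
Non-final fragments needed = ceil((payload - 1480) / 1480) = ceil(3334/1480) = ceil(2.2527) = 3
Number of fragments = 3 + 1 = 4
Fragment sizes (data): 3 * 1480 B + 374 B (last, 374 <= 1480 OK)
Total bytes sent = payload + n_frags * header = 4814 + 4*20 = 4814 + 80 = 4894 B

4, 4894
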